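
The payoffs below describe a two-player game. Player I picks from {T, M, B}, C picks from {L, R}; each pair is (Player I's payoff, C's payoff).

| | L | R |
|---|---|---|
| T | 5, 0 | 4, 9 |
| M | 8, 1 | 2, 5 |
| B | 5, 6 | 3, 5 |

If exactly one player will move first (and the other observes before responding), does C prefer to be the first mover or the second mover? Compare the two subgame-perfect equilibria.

first

If Player I leads: C's best replies are T→R, M→R, B→L; Player I's induced payoffs 4, 2, 5; outcome (B, L), payoffs (5, 6).
If C leads: Player I's best replies are L→M, R→T; C's induced payoffs 1, 9; outcome (T, R), payoffs (4, 9).
C gets 9 moving first and 6 moving second, so C prefers to move first.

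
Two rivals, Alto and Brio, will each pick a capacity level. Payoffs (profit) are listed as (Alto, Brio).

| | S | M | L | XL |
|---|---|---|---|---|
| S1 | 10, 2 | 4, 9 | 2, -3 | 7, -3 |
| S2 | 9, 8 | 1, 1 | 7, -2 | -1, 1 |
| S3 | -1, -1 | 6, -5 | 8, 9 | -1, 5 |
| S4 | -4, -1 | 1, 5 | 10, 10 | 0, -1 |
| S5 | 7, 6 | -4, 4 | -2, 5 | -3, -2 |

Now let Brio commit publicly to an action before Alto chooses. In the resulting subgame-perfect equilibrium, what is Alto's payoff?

Alto best-responds to each possible Brio move:
- S → Alto plays S1 (best of 10, 9, -1, -4, 7); Brio gets 2.
- M → Alto plays S3 (best of 4, 1, 6, 1, -4); Brio gets -5.
- L → Alto plays S4 (best of 2, 7, 8, 10, -2); Brio gets 10.
- XL → Alto plays S1 (best of 7, -1, -1, 0, -3); Brio gets -3.
Maximizing over 2, -5, 10, -3, Brio chooses L. Subgame-perfect outcome: (S4, L) with payoffs (10, 10).

10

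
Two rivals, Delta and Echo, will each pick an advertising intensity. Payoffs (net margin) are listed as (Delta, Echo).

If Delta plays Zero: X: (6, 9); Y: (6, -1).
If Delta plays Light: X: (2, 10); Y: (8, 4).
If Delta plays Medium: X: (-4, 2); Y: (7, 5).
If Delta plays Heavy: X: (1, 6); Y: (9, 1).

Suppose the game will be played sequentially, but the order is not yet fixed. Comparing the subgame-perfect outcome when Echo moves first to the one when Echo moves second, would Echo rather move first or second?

first

If Delta leads: Echo's best replies are Zero→X, Light→X, Medium→Y, Heavy→X; Delta's induced payoffs 6, 2, 7, 1; outcome (Medium, Y), payoffs (7, 5).
If Echo leads: Delta's best replies are X→Zero, Y→Heavy; Echo's induced payoffs 9, 1; outcome (Zero, X), payoffs (6, 9).
Echo gets 9 moving first and 5 moving second, so Echo prefers to move first.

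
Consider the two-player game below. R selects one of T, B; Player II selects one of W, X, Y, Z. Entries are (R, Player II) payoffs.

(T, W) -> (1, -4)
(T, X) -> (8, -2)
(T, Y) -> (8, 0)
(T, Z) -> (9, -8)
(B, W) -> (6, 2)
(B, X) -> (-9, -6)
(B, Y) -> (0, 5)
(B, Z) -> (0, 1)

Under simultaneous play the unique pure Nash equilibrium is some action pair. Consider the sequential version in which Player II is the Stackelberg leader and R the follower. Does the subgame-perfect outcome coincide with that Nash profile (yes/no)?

Work backward from R's decision.
- W: R compares 1, 6 and picks B; Player II would get 2.
- X: R compares 8, -9 and picks T; Player II would get -2.
- Y: R compares 8, 0 and picks T; Player II would get 0.
- Z: R compares 9, 0 and picks T; Player II would get -8.
Player II's induced payoffs are 2, -2, 0, -8, so Player II commits to W. Subgame-perfect outcome: (B, W) with payoffs (6, 2).
For the simultaneous game, intersect best replies.
R's best replies: W→B; X→T; Y→T; Z→T.
Player II's best replies: T→Y; B→Y.
The unique mutual best reply is (T, Y), giving (8, 0).
Sequential outcome (B, W) differs from the Nash profile (T, Y).

no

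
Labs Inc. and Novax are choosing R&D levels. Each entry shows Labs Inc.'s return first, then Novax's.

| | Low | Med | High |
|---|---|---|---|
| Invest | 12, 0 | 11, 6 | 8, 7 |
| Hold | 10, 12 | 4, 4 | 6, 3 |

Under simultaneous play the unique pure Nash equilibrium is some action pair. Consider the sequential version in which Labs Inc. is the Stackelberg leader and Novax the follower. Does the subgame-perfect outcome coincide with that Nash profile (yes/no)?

Novax best-responds to each possible Labs Inc. move:
- Invest → Novax plays High (best of 0, 6, 7); Labs Inc. gets 8.
- Hold → Novax plays Low (best of 12, 4, 3); Labs Inc. gets 10.
Maximizing over 8, 10, Labs Inc. chooses Hold. Subgame-perfect outcome: (Hold, Low) with payoffs (10, 12).
Under simultaneous play:
Labs Inc.'s best replies: Low→Invest; Med→Invest; High→Invest.
Novax's best replies: Invest→High; Hold→Low.
Only (Invest, High) has each player best-responding; Nash payoffs (8, 7).
Sequential outcome (Hold, Low) differs from the Nash profile (Invest, High).

no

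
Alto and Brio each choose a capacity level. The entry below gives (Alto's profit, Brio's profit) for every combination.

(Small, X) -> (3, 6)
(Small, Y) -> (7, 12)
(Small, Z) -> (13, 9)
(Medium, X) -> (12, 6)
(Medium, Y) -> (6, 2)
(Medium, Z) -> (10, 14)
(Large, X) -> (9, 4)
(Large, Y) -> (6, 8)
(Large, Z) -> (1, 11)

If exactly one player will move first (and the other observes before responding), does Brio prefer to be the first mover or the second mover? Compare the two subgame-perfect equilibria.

If Alto leads: Brio's best replies are Small→Y, Medium→Z, Large→Z; Alto's induced payoffs 7, 10, 1; outcome (Medium, Z), payoffs (10, 14).
If Brio leads: Alto's best replies are X→Medium, Y→Small, Z→Small; Brio's induced payoffs 6, 12, 9; outcome (Small, Y), payoffs (7, 12).
Brio gets 12 moving first and 14 moving second, so Brio prefers to move second.

second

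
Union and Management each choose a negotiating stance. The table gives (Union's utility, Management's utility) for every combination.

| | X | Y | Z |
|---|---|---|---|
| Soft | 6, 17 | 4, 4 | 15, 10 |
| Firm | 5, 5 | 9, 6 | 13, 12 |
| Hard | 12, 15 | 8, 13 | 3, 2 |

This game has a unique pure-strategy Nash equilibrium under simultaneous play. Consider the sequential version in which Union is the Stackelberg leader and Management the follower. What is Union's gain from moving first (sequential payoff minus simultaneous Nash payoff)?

1

Management best-responds to each possible Union move:
- Soft: Management compares 17, 4, 10 and picks X; Union would get 6.
- Firm: Management compares 5, 6, 12 and picks Z; Union would get 13.
- Hard: Management compares 15, 13, 2 and picks X; Union would get 12.
Maximizing over 6, 13, 12, Union chooses Firm. Subgame-perfect outcome: (Firm, Z) with payoffs (13, 12).
Under simultaneous play:
Union's best replies: X→Hard; Y→Firm; Z→Soft.
Management's best replies: Soft→X; Firm→Z; Hard→X.
Only (Hard, X) has each player best-responding; Nash payoffs (12, 15).
Union's commitment gain: 13 − 12 = 1.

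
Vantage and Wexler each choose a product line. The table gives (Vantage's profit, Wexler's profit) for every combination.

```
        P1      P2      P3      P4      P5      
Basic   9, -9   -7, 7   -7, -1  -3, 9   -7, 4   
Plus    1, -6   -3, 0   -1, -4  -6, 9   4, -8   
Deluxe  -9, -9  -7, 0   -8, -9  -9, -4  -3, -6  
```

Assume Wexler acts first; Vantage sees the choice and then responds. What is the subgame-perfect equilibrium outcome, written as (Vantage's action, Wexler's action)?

(Basic, P4)

Work backward from Vantage's decision.
- P1 → Vantage plays Basic (best of 9, 1, -9); Wexler gets -9.
- P2 → Vantage plays Plus (best of -7, -3, -7); Wexler gets 0.
- P3 → Vantage plays Plus (best of -7, -1, -8); Wexler gets -4.
- P4 → Vantage plays Basic (best of -3, -6, -9); Wexler gets 9.
- P5 → Vantage plays Plus (best of -7, 4, -3); Wexler gets -8.
Wexler's induced payoffs are -9, 0, -4, 9, -8, so Wexler commits to P4. Subgame-perfect outcome: (Basic, P4) with payoffs (-3, 9).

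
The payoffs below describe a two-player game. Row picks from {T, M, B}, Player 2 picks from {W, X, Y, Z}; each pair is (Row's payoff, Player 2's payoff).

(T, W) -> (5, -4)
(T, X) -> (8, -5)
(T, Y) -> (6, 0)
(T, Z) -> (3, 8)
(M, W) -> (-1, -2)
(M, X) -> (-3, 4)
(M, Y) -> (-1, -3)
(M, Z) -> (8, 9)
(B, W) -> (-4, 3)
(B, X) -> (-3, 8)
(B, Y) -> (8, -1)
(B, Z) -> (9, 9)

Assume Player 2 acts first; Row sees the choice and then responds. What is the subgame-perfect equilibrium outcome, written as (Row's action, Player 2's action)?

(B, Z)

Solve by backward induction (Player 2 leads).
- W → Row plays T (best of 5, -1, -4); Player 2 gets -4.
- X → Row plays T (best of 8, -3, -3); Player 2 gets -5.
- Y → Row plays B (best of 6, -1, 8); Player 2 gets -1.
- Z → Row plays B (best of 3, 8, 9); Player 2 gets 9.
Maximizing over -4, -5, -1, 9, Player 2 chooses Z. Subgame-perfect outcome: (B, Z) with payoffs (9, 9).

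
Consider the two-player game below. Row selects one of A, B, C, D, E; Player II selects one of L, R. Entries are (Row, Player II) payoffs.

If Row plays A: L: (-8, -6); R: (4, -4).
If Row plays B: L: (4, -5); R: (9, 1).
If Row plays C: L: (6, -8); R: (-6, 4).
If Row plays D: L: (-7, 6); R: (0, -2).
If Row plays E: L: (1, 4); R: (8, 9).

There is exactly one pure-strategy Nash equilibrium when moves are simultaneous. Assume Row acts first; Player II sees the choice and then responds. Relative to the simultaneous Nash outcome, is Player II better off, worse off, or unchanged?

unchanged

Solve by backward induction (Row leads).
- A: Player II compares -6, -4 and picks R; Row would get 4.
- B: Player II compares -5, 1 and picks R; Row would get 9.
- C: Player II compares -8, 4 and picks R; Row would get -6.
- D: Player II compares 6, -2 and picks L; Row would get -7.
- E: Player II compares 4, 9 and picks R; Row would get 8.
Among 4, 9, -6, -7, 8, the best is 9 at B. Subgame-perfect outcome: (B, R) with payoffs (9, 1).
For the simultaneous game, intersect best replies.
Row's best replies: L→C; R→B.
Player II's best replies: A→R; B→R; C→R; D→L; E→R.
The unique mutual best reply is (B, R), giving (9, 1).
Player II earns 1 sequentially versus 1 at the Nash outcome: unchanged.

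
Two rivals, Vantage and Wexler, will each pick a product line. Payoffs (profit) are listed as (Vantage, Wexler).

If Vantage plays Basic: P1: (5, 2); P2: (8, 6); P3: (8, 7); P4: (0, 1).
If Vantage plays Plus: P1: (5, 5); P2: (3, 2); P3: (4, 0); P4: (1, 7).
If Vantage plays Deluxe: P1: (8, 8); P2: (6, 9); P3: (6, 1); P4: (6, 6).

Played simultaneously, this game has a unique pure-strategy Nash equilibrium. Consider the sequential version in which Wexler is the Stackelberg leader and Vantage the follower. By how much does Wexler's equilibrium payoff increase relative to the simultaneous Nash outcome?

1

Vantage best-responds to each possible Wexler move:
- P1: Vantage compares 5, 5, 8 and picks Deluxe; Wexler would get 8.
- P2: Vantage compares 8, 3, 6 and picks Basic; Wexler would get 6.
- P3: Vantage compares 8, 4, 6 and picks Basic; Wexler would get 7.
- P4: Vantage compares 0, 1, 6 and picks Deluxe; Wexler would get 6.
Wexler's induced payoffs are 8, 6, 7, 6, so Wexler commits to P1. Subgame-perfect outcome: (Deluxe, P1) with payoffs (8, 8).
Now find the simultaneous Nash equilibrium.
Vantage's best replies: P1→Deluxe; P2→Basic; P3→Basic; P4→Deluxe.
Wexler's best replies: Basic→P3; Plus→P4; Deluxe→P2.
The unique mutual best reply is (Basic, P3), giving (8, 7).
Wexler's commitment gain: 8 − 7 = 1.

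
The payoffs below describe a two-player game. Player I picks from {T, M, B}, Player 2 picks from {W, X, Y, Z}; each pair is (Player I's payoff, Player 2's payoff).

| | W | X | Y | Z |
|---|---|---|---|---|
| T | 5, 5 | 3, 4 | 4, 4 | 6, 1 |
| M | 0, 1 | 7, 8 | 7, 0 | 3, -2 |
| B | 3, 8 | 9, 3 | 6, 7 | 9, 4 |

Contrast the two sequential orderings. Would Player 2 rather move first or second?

If Player I leads: Player 2's best replies are T→W, M→X, B→W; Player I's induced payoffs 5, 7, 3; outcome (M, X), payoffs (7, 8).
If Player 2 leads: Player I's best replies are W→T, X→B, Y→M, Z→B; Player 2's induced payoffs 5, 3, 0, 4; outcome (T, W), payoffs (5, 5).
Player 2 gets 5 moving first and 8 moving second, so Player 2 prefers to move second.

second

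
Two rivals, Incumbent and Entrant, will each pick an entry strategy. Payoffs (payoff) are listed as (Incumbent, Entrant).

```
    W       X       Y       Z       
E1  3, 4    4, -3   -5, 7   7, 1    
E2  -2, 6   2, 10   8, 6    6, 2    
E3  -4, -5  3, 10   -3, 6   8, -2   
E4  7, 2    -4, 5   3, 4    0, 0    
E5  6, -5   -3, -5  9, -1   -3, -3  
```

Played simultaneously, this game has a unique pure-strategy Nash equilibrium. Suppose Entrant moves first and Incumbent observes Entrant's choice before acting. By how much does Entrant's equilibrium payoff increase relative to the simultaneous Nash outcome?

Work backward from Incumbent's decision.
- W → Incumbent plays E4 (best of 3, -2, -4, 7, 6); Entrant gets 2.
- X → Incumbent plays E1 (best of 4, 2, 3, -4, -3); Entrant gets -3.
- Y → Incumbent plays E5 (best of -5, 8, -3, 3, 9); Entrant gets -1.
- Z → Incumbent plays E3 (best of 7, 6, 8, 0, -3); Entrant gets -2.
Among 2, -3, -1, -2, the best is 2 at W. Subgame-perfect outcome: (E4, W) with payoffs (7, 2).
Under simultaneous play:
Incumbent's best replies: W→E4; X→E1; Y→E5; Z→E3.
Entrant's best replies: E1→Y; E2→X; E3→X; E4→X; E5→Y.
The unique mutual best reply is (E5, Y), giving (9, -1).
Entrant's commitment gain: 2 − -1 = 3.

3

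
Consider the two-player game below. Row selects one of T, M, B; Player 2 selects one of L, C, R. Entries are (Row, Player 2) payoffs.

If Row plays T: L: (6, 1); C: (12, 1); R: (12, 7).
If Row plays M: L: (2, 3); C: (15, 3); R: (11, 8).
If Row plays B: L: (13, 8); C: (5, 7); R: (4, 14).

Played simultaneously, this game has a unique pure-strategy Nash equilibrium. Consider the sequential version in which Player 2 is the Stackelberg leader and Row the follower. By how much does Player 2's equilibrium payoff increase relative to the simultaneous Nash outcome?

Row best-responds to each possible Player 2 move:
- L: Row compares 6, 2, 13 and picks B; Player 2 would get 8.
- C: Row compares 12, 15, 5 and picks M; Player 2 would get 3.
- R: Row compares 12, 11, 4 and picks T; Player 2 would get 7.
Player 2's induced payoffs are 8, 3, 7, so Player 2 commits to L. Subgame-perfect outcome: (B, L) with payoffs (13, 8).
Under simultaneous play:
Row's best replies: L→B; C→M; R→T.
Player 2's best replies: T→R; M→R; B→R.
Only (T, R) has each player best-responding; Nash payoffs (12, 7).
Player 2's commitment gain: 8 − 7 = 1.

1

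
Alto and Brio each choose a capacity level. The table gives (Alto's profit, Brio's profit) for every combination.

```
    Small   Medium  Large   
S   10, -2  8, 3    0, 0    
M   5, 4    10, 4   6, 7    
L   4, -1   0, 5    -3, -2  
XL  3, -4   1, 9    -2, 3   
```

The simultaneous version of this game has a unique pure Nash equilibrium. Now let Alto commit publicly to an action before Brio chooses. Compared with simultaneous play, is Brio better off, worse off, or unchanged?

Brio best-responds to each possible Alto move:
- S: BR = Medium, leader payoff 8.
- M: BR = Large, leader payoff 6.
- L: BR = Medium, leader payoff 0.
- XL: BR = Medium, leader payoff 1.
Maximizing over 8, 6, 0, 1, Alto chooses S. Subgame-perfect outcome: (S, Medium) with payoffs (8, 3).
For the simultaneous game, intersect best replies.
Alto's best replies: Small→S; Medium→M; Large→M.
Brio's best replies: S→Medium; M→Large; L→Medium; XL→Medium.
Only (M, Large) has each player best-responding; Nash payoffs (6, 7).
Brio earns 3 sequentially versus 7 at the Nash outcome: worse off.

worse off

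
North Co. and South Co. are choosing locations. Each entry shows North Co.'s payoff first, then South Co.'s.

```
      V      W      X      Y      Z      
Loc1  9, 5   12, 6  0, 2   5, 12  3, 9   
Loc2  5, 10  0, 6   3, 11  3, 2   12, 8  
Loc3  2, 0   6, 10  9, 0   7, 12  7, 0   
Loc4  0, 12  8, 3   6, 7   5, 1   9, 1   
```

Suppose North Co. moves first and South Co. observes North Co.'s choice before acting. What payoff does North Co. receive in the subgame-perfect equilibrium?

7

Work backward from South Co.'s decision.
- Loc1 → South Co. plays Y (best of 5, 6, 2, 12, 9); North Co. gets 5.
- Loc2 → South Co. plays X (best of 10, 6, 11, 2, 8); North Co. gets 3.
- Loc3 → South Co. plays Y (best of 0, 10, 0, 12, 0); North Co. gets 7.
- Loc4 → South Co. plays V (best of 12, 3, 7, 1, 1); North Co. gets 0.
Maximizing over 5, 3, 7, 0, North Co. chooses Loc3. Subgame-perfect outcome: (Loc3, Y) with payoffs (7, 12).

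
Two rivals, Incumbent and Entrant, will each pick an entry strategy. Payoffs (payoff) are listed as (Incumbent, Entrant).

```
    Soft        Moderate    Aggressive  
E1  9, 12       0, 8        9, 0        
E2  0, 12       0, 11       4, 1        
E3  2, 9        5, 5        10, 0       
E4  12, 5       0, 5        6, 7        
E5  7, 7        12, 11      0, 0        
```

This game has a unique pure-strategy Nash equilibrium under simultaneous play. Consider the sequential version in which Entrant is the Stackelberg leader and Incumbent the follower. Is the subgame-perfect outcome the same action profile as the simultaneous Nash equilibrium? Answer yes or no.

yes

Solve by backward induction (Entrant leads).
- Soft → Incumbent plays E4 (best of 9, 0, 2, 12, 7); Entrant gets 5.
- Moderate → Incumbent plays E5 (best of 0, 0, 5, 0, 12); Entrant gets 11.
- Aggressive → Incumbent plays E3 (best of 9, 4, 10, 6, 0); Entrant gets 0.
Entrant's induced payoffs are 5, 11, 0, so Entrant commits to Moderate. Subgame-perfect outcome: (E5, Moderate) with payoffs (12, 11).
Now find the simultaneous Nash equilibrium.
Incumbent's best replies: Soft→E4; Moderate→E5; Aggressive→E3.
Entrant's best replies: E1→Soft; E2→Soft; E3→Soft; E4→Aggressive; E5→Moderate.
Only (E5, Moderate) has each player best-responding; Nash payoffs (12, 11).
Sequential outcome (E5, Moderate) coincides with the Nash profile (E5, Moderate).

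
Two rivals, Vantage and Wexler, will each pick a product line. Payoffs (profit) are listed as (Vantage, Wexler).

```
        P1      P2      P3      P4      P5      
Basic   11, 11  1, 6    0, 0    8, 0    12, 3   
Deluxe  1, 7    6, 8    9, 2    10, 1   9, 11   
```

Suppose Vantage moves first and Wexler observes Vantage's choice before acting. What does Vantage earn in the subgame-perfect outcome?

Wexler best-responds to each possible Vantage move:
- Basic → Wexler plays P1 (best of 11, 6, 0, 0, 3); Vantage gets 11.
- Deluxe → Wexler plays P5 (best of 7, 8, 2, 1, 11); Vantage gets 9.
Among 11, 9, the best is 11 at Basic. Subgame-perfect outcome: (Basic, P1) with payoffs (11, 11).

11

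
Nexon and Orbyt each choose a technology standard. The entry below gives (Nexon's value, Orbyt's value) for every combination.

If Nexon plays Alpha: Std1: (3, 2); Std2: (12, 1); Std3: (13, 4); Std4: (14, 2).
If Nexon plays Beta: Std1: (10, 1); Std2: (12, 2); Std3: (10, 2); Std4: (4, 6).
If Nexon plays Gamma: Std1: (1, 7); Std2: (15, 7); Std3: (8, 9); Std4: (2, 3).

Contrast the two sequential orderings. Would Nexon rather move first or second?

If Nexon leads: Orbyt's best replies are Alpha→Std3, Beta→Std4, Gamma→Std3; Nexon's induced payoffs 13, 4, 8; outcome (Alpha, Std3), payoffs (13, 4).
If Orbyt leads: Nexon's best replies are Std1→Beta, Std2→Gamma, Std3→Alpha, Std4→Alpha; Orbyt's induced payoffs 1, 7, 4, 2; outcome (Gamma, Std2), payoffs (15, 7).
Nexon gets 13 moving first and 15 moving second, so Nexon prefers to move second.

second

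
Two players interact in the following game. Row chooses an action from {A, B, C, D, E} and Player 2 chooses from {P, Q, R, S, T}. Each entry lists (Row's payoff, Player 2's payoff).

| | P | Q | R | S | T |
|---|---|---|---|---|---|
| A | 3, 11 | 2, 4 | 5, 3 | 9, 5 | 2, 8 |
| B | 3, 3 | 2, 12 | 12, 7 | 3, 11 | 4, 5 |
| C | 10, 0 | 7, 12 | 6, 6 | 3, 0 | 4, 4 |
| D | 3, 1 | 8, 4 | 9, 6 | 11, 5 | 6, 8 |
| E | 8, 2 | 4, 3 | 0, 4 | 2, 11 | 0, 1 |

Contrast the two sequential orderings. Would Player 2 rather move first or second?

second

If Row leads: Player 2's best replies are A→P, B→Q, C→Q, D→T, E→S; Row's induced payoffs 3, 2, 7, 6, 2; outcome (C, Q), payoffs (7, 12).
If Player 2 leads: Row's best replies are P→C, Q→D, R→B, S→D, T→D; Player 2's induced payoffs 0, 4, 7, 5, 8; outcome (D, T), payoffs (6, 8).
Player 2 gets 8 moving first and 12 moving second, so Player 2 prefers to move second.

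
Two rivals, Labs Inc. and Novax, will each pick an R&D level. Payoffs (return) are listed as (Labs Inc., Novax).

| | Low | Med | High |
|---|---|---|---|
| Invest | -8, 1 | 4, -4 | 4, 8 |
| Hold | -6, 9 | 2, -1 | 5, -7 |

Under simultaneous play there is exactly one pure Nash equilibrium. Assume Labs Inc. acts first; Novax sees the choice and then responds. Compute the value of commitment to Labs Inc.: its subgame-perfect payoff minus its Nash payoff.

10

Backward induction with Labs Inc. moving first.
- Invest → Novax plays High (best of 1, -4, 8); Labs Inc. gets 4.
- Hold → Novax plays Low (best of 9, -1, -7); Labs Inc. gets -6.
Among 4, -6, the best is 4 at Invest. Subgame-perfect outcome: (Invest, High) with payoffs (4, 8).
Now find the simultaneous Nash equilibrium.
Labs Inc.'s best replies: Low→Hold; Med→Invest; High→Hold.
Novax's best replies: Invest→High; Hold→Low.
Only (Hold, Low) has each player best-responding; Nash payoffs (-6, 9).
Labs Inc.'s commitment gain: 4 − -6 = 10.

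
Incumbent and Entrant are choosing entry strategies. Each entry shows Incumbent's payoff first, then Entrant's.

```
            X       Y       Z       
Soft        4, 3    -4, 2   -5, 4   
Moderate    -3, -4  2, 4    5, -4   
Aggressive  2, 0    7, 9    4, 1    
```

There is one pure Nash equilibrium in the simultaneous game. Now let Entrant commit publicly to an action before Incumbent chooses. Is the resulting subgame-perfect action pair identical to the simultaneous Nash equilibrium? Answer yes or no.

Solve by backward induction (Entrant leads).
- X: Incumbent compares 4, -3, 2 and picks Soft; Entrant would get 3.
- Y: Incumbent compares -4, 2, 7 and picks Aggressive; Entrant would get 9.
- Z: Incumbent compares -5, 5, 4 and picks Moderate; Entrant would get -4.
Entrant's induced payoffs are 3, 9, -4, so Entrant commits to Y. Subgame-perfect outcome: (Aggressive, Y) with payoffs (7, 9).
Under simultaneous play:
Incumbent's best replies: X→Soft; Y→Aggressive; Z→Moderate.
Entrant's best replies: Soft→Z; Moderate→Y; Aggressive→Y.
Only (Aggressive, Y) has each player best-responding; Nash payoffs (7, 9).
Sequential outcome (Aggressive, Y) coincides with the Nash profile (Aggressive, Y).

yes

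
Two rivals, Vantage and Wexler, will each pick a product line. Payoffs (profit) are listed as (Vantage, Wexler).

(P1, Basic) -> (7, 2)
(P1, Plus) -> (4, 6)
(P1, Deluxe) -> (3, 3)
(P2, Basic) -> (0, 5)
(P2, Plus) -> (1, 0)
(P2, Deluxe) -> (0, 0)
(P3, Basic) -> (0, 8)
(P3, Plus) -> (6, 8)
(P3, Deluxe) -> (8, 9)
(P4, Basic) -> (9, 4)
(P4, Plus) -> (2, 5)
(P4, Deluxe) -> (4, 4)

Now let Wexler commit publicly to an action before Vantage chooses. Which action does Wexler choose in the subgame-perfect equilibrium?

Solve by backward induction (Wexler leads).
- Basic: BR = P4, leader payoff 4.
- Plus: BR = P3, leader payoff 8.
- Deluxe: BR = P3, leader payoff 9.
Maximizing over 4, 8, 9, Wexler chooses Deluxe. Subgame-perfect outcome: (P3, Deluxe) with payoffs (8, 9).

Deluxe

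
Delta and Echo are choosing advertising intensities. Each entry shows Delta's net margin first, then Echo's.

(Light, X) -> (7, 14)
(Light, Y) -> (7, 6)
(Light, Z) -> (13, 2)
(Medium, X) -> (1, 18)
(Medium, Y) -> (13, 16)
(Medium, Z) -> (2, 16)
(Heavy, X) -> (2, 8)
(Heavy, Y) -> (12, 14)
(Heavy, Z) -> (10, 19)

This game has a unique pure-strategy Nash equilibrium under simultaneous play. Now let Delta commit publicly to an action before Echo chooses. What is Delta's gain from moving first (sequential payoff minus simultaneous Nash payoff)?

Work backward from Echo's decision.
- Light: Echo compares 14, 6, 2 and picks X; Delta would get 7.
- Medium: Echo compares 18, 16, 16 and picks X; Delta would get 1.
- Heavy: Echo compares 8, 14, 19 and picks Z; Delta would get 10.
Among 7, 1, 10, the best is 10 at Heavy. Subgame-perfect outcome: (Heavy, Z) with payoffs (10, 19).
Now find the simultaneous Nash equilibrium.
Delta's best replies: X→Light; Y→Medium; Z→Light.
Echo's best replies: Light→X; Medium→X; Heavy→Z.
The unique mutual best reply is (Light, X), giving (7, 14).
Delta's commitment gain: 10 − 7 = 3.

3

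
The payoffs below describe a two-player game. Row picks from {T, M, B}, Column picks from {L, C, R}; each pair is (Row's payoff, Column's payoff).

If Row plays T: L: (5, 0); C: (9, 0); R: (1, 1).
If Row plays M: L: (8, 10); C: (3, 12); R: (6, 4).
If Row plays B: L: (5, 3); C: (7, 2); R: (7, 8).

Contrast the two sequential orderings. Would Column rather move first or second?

If Row leads: Column's best replies are T→R, M→C, B→R; Row's induced payoffs 1, 3, 7; outcome (B, R), payoffs (7, 8).
If Column leads: Row's best replies are L→M, C→T, R→B; Column's induced payoffs 10, 0, 8; outcome (M, L), payoffs (8, 10).
Column gets 10 moving first and 8 moving second, so Column prefers to move first.

first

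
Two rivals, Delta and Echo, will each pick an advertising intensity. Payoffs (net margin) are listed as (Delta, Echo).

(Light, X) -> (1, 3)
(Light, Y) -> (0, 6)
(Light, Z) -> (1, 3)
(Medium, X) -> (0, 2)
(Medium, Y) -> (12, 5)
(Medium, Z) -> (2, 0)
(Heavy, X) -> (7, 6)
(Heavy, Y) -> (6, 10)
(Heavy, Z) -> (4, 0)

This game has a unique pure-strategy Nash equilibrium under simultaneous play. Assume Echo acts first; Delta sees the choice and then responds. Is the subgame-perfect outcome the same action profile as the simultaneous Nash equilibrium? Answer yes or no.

Work backward from Delta's decision.
- X → Delta plays Heavy (best of 1, 0, 7); Echo gets 6.
- Y → Delta plays Medium (best of 0, 12, 6); Echo gets 5.
- Z → Delta plays Heavy (best of 1, 2, 4); Echo gets 0.
Among 6, 5, 0, the best is 6 at X. Subgame-perfect outcome: (Heavy, X) with payoffs (7, 6).
Under simultaneous play:
Delta's best replies: X→Heavy; Y→Medium; Z→Heavy.
Echo's best replies: Light→Y; Medium→Y; Heavy→Y.
Only (Medium, Y) has each player best-responding; Nash payoffs (12, 5).
Sequential outcome (Heavy, X) differs from the Nash profile (Medium, Y).

no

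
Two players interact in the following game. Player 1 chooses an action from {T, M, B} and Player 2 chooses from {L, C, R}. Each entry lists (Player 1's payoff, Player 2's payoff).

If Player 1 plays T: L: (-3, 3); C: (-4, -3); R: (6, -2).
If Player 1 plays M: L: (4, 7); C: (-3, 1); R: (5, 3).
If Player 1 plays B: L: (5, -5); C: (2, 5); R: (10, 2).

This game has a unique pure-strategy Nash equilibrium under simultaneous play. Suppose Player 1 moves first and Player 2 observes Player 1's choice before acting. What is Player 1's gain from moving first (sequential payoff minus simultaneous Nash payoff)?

2

Work backward from Player 2's decision.
- T: Player 2 compares 3, -3, -2 and picks L; Player 1 would get -3.
- M: Player 2 compares 7, 1, 3 and picks L; Player 1 would get 4.
- B: Player 2 compares -5, 5, 2 and picks C; Player 1 would get 2.
Player 1's induced payoffs are -3, 4, 2, so Player 1 commits to M. Subgame-perfect outcome: (M, L) with payoffs (4, 7).
Under simultaneous play:
Player 1's best replies: L→B; C→B; R→B.
Player 2's best replies: T→L; M→L; B→C.
Only (B, C) has each player best-responding; Nash payoffs (2, 5).
Player 1's commitment gain: 4 − 2 = 2.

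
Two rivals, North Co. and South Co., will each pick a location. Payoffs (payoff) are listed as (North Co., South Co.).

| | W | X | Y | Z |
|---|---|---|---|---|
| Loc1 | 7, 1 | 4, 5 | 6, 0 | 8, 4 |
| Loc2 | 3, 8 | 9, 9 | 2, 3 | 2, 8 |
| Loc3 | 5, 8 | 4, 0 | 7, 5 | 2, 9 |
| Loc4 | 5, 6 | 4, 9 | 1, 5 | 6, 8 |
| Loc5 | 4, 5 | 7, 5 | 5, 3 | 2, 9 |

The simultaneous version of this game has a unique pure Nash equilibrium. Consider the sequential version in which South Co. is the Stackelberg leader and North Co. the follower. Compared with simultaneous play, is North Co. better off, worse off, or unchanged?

unchanged

Solve by backward induction (South Co. leads).
- W: North Co. compares 7, 3, 5, 5, 4 and picks Loc1; South Co. would get 1.
- X: North Co. compares 4, 9, 4, 4, 7 and picks Loc2; South Co. would get 9.
- Y: North Co. compares 6, 2, 7, 1, 5 and picks Loc3; South Co. would get 5.
- Z: North Co. compares 8, 2, 2, 6, 2 and picks Loc1; South Co. would get 4.
South Co.'s induced payoffs are 1, 9, 5, 4, so South Co. commits to X. Subgame-perfect outcome: (Loc2, X) with payoffs (9, 9).
For the simultaneous game, intersect best replies.
North Co.'s best replies: W→Loc1; X→Loc2; Y→Loc3; Z→Loc1.
South Co.'s best replies: Loc1→X; Loc2→X; Loc3→Z; Loc4→X; Loc5→Z.
Only (Loc2, X) has each player best-responding; Nash payoffs (9, 9).
North Co. earns 9 sequentially versus 9 at the Nash outcome: unchanged.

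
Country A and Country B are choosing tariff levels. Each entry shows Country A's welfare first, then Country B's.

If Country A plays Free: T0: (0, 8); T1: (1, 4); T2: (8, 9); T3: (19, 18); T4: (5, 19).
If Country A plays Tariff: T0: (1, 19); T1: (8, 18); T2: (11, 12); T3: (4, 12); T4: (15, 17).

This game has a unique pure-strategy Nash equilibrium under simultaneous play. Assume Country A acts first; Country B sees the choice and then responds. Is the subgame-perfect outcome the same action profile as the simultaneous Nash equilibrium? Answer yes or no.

no

Work backward from Country B's decision.
- Free: Country B compares 8, 4, 9, 18, 19 and picks T4; Country A would get 5.
- Tariff: Country B compares 19, 18, 12, 12, 17 and picks T0; Country A would get 1.
Country A's induced payoffs are 5, 1, so Country A commits to Free. Subgame-perfect outcome: (Free, T4) with payoffs (5, 19).
Now find the simultaneous Nash equilibrium.
Country A's best replies: T0→Tariff; T1→Tariff; T2→Tariff; T3→Free; T4→Tariff.
Country B's best replies: Free→T4; Tariff→T0.
Only (Tariff, T0) has each player best-responding; Nash payoffs (1, 19).
Sequential outcome (Free, T4) differs from the Nash profile (Tariff, T0).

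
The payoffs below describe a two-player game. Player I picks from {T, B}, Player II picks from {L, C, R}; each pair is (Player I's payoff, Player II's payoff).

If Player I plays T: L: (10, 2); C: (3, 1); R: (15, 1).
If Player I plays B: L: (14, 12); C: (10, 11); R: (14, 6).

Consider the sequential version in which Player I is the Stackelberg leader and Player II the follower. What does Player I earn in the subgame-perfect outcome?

14

Work backward from Player II's decision.
- T → Player II plays L (best of 2, 1, 1); Player I gets 10.
- B → Player II plays L (best of 12, 11, 6); Player I gets 14.
Among 10, 14, the best is 14 at B. Subgame-perfect outcome: (B, L) with payoffs (14, 12).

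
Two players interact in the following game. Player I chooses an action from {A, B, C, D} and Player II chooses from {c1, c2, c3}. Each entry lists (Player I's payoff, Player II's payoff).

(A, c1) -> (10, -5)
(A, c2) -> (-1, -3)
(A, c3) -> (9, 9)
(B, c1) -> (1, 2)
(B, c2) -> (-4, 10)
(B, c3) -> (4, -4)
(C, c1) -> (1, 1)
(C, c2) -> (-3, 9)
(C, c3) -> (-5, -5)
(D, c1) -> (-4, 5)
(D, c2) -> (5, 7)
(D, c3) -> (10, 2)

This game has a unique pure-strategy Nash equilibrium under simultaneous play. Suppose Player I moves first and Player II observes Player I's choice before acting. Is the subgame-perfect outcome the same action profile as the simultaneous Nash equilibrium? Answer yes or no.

no

Work backward from Player II's decision.
- A: BR = c3, leader payoff 9.
- B: BR = c2, leader payoff -4.
- C: BR = c2, leader payoff -3.
- D: BR = c2, leader payoff 5.
Among 9, -4, -3, 5, the best is 9 at A. Subgame-perfect outcome: (A, c3) with payoffs (9, 9).
Now find the simultaneous Nash equilibrium.
Player I's best replies: c1→A; c2→D; c3→D.
Player II's best replies: A→c3; B→c2; C→c2; D→c2.
The unique mutual best reply is (D, c2), giving (5, 7).
Sequential outcome (A, c3) differs from the Nash profile (D, c2).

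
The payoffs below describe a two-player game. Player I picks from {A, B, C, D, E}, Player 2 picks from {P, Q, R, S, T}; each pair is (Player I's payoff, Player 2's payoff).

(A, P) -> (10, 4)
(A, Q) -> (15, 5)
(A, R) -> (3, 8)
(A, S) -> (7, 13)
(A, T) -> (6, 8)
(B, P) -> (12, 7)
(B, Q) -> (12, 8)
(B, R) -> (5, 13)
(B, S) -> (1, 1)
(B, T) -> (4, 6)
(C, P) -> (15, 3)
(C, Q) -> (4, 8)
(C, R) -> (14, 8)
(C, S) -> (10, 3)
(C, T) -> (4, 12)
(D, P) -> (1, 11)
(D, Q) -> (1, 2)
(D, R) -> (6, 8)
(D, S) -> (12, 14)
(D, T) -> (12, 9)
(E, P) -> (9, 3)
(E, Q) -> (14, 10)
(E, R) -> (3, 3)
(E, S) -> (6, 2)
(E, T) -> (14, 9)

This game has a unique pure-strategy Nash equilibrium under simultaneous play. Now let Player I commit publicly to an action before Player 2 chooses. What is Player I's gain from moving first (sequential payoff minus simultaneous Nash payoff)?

2

Player 2 best-responds to each possible Player I move:
- A → Player 2 plays S (best of 4, 5, 8, 13, 8); Player I gets 7.
- B → Player 2 plays R (best of 7, 8, 13, 1, 6); Player I gets 5.
- C → Player 2 plays T (best of 3, 8, 8, 3, 12); Player I gets 4.
- D → Player 2 plays S (best of 11, 2, 8, 14, 9); Player I gets 12.
- E → Player 2 plays Q (best of 3, 10, 3, 2, 9); Player I gets 14.
Maximizing over 7, 5, 4, 12, 14, Player I chooses E. Subgame-perfect outcome: (E, Q) with payoffs (14, 10).
Under simultaneous play:
Player I's best replies: P→C; Q→A; R→C; S→D; T→E.
Player 2's best replies: A→S; B→R; C→T; D→S; E→Q.
Only (D, S) has each player best-responding; Nash payoffs (12, 14).
Player I's commitment gain: 14 − 12 = 2.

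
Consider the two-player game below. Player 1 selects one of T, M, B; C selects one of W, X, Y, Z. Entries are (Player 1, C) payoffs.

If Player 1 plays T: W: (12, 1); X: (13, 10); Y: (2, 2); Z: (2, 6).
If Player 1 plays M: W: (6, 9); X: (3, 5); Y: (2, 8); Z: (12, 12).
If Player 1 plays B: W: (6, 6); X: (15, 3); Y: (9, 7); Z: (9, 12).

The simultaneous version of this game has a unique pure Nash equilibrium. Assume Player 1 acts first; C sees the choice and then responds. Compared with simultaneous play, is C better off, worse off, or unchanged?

Backward induction with Player 1 moving first.
- T → C plays X (best of 1, 10, 2, 6); Player 1 gets 13.
- M → C plays Z (best of 9, 5, 8, 12); Player 1 gets 12.
- B → C plays Z (best of 6, 3, 7, 12); Player 1 gets 9.
Player 1's induced payoffs are 13, 12, 9, so Player 1 commits to T. Subgame-perfect outcome: (T, X) with payoffs (13, 10).
Now find the simultaneous Nash equilibrium.
Player 1's best replies: W→T; X→B; Y→B; Z→M.
C's best replies: T→X; M→Z; B→Z.
Only (M, Z) has each player best-responding; Nash payoffs (12, 12).
C earns 10 sequentially versus 12 at the Nash outcome: worse off.

worse off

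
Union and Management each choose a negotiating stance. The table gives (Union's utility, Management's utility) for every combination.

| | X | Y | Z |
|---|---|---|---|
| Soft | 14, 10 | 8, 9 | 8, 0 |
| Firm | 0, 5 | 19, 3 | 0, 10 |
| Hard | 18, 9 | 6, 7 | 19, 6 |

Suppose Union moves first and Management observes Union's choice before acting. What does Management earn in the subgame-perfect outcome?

Backward induction with Union moving first.
- Soft: Management compares 10, 9, 0 and picks X; Union would get 14.
- Firm: Management compares 5, 3, 10 and picks Z; Union would get 0.
- Hard: Management compares 9, 7, 6 and picks X; Union would get 18.
Union's induced payoffs are 14, 0, 18, so Union commits to Hard. Subgame-perfect outcome: (Hard, X) with payoffs (18, 9).

9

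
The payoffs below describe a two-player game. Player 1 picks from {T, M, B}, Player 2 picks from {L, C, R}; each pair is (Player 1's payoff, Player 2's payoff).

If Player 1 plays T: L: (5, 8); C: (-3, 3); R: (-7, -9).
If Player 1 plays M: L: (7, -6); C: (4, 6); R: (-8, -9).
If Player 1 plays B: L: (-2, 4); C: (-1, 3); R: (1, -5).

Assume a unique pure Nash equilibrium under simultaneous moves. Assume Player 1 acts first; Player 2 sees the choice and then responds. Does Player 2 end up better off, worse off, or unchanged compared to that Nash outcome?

Solve by backward induction (Player 1 leads).
- T → Player 2 plays L (best of 8, 3, -9); Player 1 gets 5.
- M → Player 2 plays C (best of -6, 6, -9); Player 1 gets 4.
- B → Player 2 plays L (best of 4, 3, -5); Player 1 gets -2.
Player 1's induced payoffs are 5, 4, -2, so Player 1 commits to T. Subgame-perfect outcome: (T, L) with payoffs (5, 8).
Under simultaneous play:
Player 1's best replies: L→M; C→M; R→B.
Player 2's best replies: T→L; M→C; B→L.
The unique mutual best reply is (M, C), giving (4, 6).
Player 2 earns 8 sequentially versus 6 at the Nash outcome: better off.

better off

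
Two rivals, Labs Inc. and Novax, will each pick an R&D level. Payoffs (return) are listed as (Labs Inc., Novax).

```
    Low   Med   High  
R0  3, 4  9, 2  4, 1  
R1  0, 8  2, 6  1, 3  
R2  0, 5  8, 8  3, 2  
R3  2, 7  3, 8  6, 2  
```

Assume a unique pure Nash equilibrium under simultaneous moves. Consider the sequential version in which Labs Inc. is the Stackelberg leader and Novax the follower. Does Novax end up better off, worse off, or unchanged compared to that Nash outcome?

Novax best-responds to each possible Labs Inc. move:
- R0 → Novax plays Low (best of 4, 2, 1); Labs Inc. gets 3.
- R1 → Novax plays Low (best of 8, 6, 3); Labs Inc. gets 0.
- R2 → Novax plays Med (best of 5, 8, 2); Labs Inc. gets 8.
- R3 → Novax plays Med (best of 7, 8, 2); Labs Inc. gets 3.
Among 3, 0, 8, 3, the best is 8 at R2. Subgame-perfect outcome: (R2, Med) with payoffs (8, 8).
Under simultaneous play:
Labs Inc.'s best replies: Low→R0; Med→R0; High→R3.
Novax's best replies: R0→Low; R1→Low; R2→Med; R3→Med.
Only (R0, Low) has each player best-responding; Nash payoffs (3, 4).
Novax earns 8 sequentially versus 4 at the Nash outcome: better off.

better off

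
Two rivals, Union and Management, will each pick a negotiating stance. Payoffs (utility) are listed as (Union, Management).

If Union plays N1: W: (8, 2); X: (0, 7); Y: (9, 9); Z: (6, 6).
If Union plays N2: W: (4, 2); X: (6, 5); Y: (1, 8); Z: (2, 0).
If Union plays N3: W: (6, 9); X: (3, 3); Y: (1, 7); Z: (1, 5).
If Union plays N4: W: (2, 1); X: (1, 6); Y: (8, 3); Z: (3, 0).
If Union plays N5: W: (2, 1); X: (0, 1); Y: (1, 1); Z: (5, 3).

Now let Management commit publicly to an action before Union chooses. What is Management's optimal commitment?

Solve by backward induction (Management leads).
- W: BR = N1, leader payoff 2.
- X: BR = N2, leader payoff 5.
- Y: BR = N1, leader payoff 9.
- Z: BR = N1, leader payoff 6.
Among 2, 5, 9, 6, the best is 9 at Y. Subgame-perfect outcome: (N1, Y) with payoffs (9, 9).

Y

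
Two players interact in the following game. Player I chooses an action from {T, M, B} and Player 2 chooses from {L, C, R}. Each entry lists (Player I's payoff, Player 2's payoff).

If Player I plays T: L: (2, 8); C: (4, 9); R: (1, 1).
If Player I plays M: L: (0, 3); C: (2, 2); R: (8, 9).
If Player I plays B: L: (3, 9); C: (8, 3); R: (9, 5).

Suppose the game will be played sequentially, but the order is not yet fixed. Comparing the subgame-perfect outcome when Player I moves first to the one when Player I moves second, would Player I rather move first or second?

If Player I leads: Player 2's best replies are T→C, M→R, B→L; Player I's induced payoffs 4, 8, 3; outcome (M, R), payoffs (8, 9).
If Player 2 leads: Player I's best replies are L→B, C→B, R→B; Player 2's induced payoffs 9, 3, 5; outcome (B, L), payoffs (3, 9).
Player I gets 8 moving first and 3 moving second, so Player I prefers to move first.

first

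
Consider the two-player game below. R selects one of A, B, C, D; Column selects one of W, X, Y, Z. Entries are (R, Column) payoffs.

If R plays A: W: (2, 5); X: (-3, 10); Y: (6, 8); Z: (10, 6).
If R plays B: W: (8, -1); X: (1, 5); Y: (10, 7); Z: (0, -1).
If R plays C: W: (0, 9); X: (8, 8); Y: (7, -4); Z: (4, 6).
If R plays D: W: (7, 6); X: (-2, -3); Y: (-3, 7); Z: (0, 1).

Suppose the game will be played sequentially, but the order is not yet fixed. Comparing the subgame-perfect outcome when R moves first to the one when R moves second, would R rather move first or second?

If R leads: Column's best replies are A→X, B→Y, C→W, D→Y; R's induced payoffs -3, 10, 0, -3; outcome (B, Y), payoffs (10, 7).
If Column leads: R's best replies are W→B, X→C, Y→B, Z→A; Column's induced payoffs -1, 8, 7, 6; outcome (C, X), payoffs (8, 8).
R gets 10 moving first and 8 moving second, so R prefers to move first.

first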